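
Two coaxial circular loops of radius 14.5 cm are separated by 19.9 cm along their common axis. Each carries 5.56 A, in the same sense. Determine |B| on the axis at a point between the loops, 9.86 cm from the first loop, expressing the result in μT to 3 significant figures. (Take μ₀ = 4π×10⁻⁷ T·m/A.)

Each loop contributes B = μ₀IR²/[2(R²+z²)^(3/2)] on the axis, with z measured from that loop.
Loop 1 (z = 0.0986 m): B₁ = 1.36×10⁻⁵ T. Loop 2 (z = 0.1004 m): B₂ = 1.34×10⁻⁵ T.
The fields add: B = B₁ + B₂ = 2.70×10⁻⁵ T.

B ≈ 27.0 μT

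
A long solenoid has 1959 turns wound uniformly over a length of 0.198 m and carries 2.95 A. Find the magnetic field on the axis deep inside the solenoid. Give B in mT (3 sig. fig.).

Inside a long solenoid, B = μ₀nI with n = 9894 turns/m.
B = 4π×10⁻⁷ × 9894 × 2.95 = 3.67×10⁻² T.

B ≈ 36.7 mT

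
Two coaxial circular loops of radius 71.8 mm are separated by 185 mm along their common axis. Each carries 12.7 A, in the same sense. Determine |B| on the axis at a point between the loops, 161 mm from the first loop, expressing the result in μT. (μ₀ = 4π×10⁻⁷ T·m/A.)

B ≈ 102 μT

Each loop contributes B = μ₀IR²/[2(R²+z²)^(3/2)] on the axis, with z measured from that loop.
Loop 1 (z = 0.161 m): B₁ = 7.51×10⁻⁶ T. Loop 2 (z = 0.024 m): B₂ = 9.48×10⁻⁵ T.
The fields add: B = B₁ + B₂ = 1.02×10⁻⁴ T.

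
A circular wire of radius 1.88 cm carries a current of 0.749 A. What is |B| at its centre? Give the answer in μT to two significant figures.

B ≈ 25 μT

At the centre of a circular loop the Biot–Savart law gives B = μ₀I/(2R).
B = (4π×10⁻⁷ × 0.749) / (2 × 0.0188) = 2.50×10⁻⁵ T.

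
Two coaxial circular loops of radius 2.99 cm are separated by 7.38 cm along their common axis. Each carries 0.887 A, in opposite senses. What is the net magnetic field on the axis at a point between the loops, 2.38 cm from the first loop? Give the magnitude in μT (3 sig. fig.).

Each loop contributes B = μ₀IR²/[2(R²+z²)^(3/2)] on the axis, with z measured from that loop.
Loop 1 (z = 0.0238 m): B₁ = 8.93×10⁻⁶ T. Loop 2 (z = 0.05 m): B₂ = 2.52×10⁻⁶ T.
The fields oppose: B = |B₁ − B₂| = 6.41×10⁻⁶ T.

B ≈ 6.41 μT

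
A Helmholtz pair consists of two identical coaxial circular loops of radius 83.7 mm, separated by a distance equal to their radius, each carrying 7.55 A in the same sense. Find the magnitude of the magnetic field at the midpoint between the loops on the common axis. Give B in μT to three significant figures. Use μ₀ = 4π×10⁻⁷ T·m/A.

B ≈ 81.1 μT

Each loop contributes B = μ₀IR²/[2(R²+z²)^(3/2)] on the axis, with z measured from that loop.
Loop 1 (z = 0.04185 m): B₁ = 4.06×10⁻⁵ T. Loop 2 (z = 0.04185 m): B₂ = 4.06×10⁻⁵ T.
The fields add: B = B₁ + B₂ = 8.11×10⁻⁵ T.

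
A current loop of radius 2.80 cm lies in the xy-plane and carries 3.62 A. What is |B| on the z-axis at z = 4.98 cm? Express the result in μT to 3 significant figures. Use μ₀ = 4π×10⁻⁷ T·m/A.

B ≈ 9.56 μT

On the axis of a circular loop, B = μ₀IR² / [2(R²+z²)^(3/2)].
R² + z² = (0.028)² + (0.0498)² = 0.003264 m², and (R²+z²)^(3/2) = 1.86×10⁻⁴ m³.
B = (4π×10⁻⁷ × 3.62 × 0.000784) / (2 × 1.86×10⁻⁴) = 9.56×10⁻⁶ T.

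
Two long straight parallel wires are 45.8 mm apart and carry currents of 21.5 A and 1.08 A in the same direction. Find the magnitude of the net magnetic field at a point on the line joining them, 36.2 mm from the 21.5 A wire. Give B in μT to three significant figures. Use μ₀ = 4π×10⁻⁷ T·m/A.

Each long wire gives B = μ₀I/(2πd). Distances are d₁ = 0.0362 m and d₂ = 0.0096 m.
B₁ = 1.19×10⁻⁴ T, B₂ = 2.25×10⁻⁵ T.
Between parallel currents the two contributions point in opposite directions, so they subtract. B = |B₁ − B₂| = |1.19×10⁻⁴ − 2.25×10⁻⁵| = 9.63×10⁻⁵ T.

B ≈ 96.3 μT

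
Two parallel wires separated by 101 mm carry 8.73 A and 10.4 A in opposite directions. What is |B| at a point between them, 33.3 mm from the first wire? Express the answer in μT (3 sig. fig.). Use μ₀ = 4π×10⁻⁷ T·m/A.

Each long wire gives B = μ₀I/(2πd). Distances are d₁ = 0.0333 m and d₂ = 0.0677 m.
B₁ = 5.24×10⁻⁵ T, B₂ = 3.07×10⁻⁵ T.
Between antiparallel currents both contributions point the same way, so they add. B = B₁ + B₂ = 5.24×10⁻⁵ + 3.07×10⁻⁵ = 8.32×10⁻⁵ T.

B ≈ 83.2 μT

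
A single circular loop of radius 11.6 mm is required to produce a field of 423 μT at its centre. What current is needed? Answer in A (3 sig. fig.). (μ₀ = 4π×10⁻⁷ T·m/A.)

I ≈ 7.81 A

At the centre of a circular loop B = μ₀I/(2R), so I = 2RB/μ₀.
With R = 0.0116 m, I = 2 × 0.0116 × 4.23×10⁻⁴ / (4π×10⁻⁷) = 7.81 A.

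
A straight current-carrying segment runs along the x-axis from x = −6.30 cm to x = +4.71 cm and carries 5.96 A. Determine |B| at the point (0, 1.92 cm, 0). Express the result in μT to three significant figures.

B ≈ 58.4 μT

For a finite straight segment, B = (μ₀I/4πd)(sinθ₁ + sinθ₂), where θ₁, θ₂ are the angles from the perpendicular to each end.
The perpendicular distance is d = 0.0192 m; the end-offsets along the wire are a = 0.063 m and b = 0.0471 m.
sinθ₁ = 0.063/√(0.063²+0.0192²) = 0.9566; sinθ₂ = 0.0471/√(0.0471²+0.0192²) = 0.9260.
B = (4π×10⁻⁷ × 5.96) / (4π × 0.0192) × (0.9566 + 0.9260) = 5.84×10⁻⁵ T.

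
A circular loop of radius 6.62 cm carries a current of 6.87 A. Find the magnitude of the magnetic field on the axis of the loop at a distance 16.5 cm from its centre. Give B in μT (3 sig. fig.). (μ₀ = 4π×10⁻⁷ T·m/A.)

On the axis of a circular loop, B = μ₀IR² / [2(R²+z²)^(3/2)].
R² + z² = (0.0662)² + (0.165)² = 0.03161 m², and (R²+z²)^(3/2) = 5.62×10⁻³ m³.
B = (4π×10⁻⁷ × 6.87 × 0.004382) / (2 × 5.62×10⁻³) = 3.37×10⁻⁶ T.

B ≈ 3.37 μT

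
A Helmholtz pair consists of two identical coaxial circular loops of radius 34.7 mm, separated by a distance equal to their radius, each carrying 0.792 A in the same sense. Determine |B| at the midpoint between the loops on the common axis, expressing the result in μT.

B ≈ 20.5 μT

Each loop contributes B = μ₀IR²/[2(R²+z²)^(3/2)] on the axis, with z measured from that loop.
Loop 1 (z = 0.01735 m): B₁ = 1.03×10⁻⁵ T. Loop 2 (z = 0.01735 m): B₂ = 1.03×10⁻⁵ T.
The fields add: B = B₁ + B₂ = 2.05×10⁻⁵ T.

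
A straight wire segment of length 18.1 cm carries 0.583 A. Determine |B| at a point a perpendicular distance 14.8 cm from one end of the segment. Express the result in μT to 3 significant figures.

For a finite straight segment, B = (μ₀I/4πd)(sinθ₁ + sinθ₂), where θ₁, θ₂ are the angles from the perpendicular to each end.
The perpendicular foot is at one end, so the two end-offsets along the wire are 0 and L = 0.181 m.
sinθ₁ = 0/√(0²+0.148²) = 0.0000; sinθ₂ = 0.181/√(0.181²+0.148²) = 0.7741.
B = (4π×10⁻⁷ × 0.583) / (4π × 0.148) × (0.0000 + 0.7741) = 3.05×10⁻⁷ T.

B ≈ 0.305 μT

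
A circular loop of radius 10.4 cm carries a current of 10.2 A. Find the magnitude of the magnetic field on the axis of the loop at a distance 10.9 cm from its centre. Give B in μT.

On the axis of a circular loop, B = μ₀IR² / [2(R²+z²)^(3/2)].
R² + z² = (0.104)² + (0.109)² = 0.0227 m², and (R²+z²)^(3/2) = 3.42×10⁻³ m³.
B = (4π×10⁻⁷ × 10.2 × 0.01082) / (2 × 3.42×10⁻³) = 2.03×10⁻⁵ T.

B ≈ 20.3 μT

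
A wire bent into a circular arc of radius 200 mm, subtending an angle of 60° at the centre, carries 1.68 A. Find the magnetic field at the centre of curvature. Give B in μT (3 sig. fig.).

B ≈ 0.880 μT

The Biot–Savart field of a circular arc at its centre is B = μ₀Iφ/(4πR), with φ = 1.047 rad.
B = (4π×10⁻⁷ × 1.68 × 1.047) / (4π × 0.2) = 8.80×10⁻⁷ T.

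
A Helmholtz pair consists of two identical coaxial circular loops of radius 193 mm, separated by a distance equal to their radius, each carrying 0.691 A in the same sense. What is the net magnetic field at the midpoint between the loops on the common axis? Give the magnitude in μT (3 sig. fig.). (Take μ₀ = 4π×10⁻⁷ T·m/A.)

Each loop contributes B = μ₀IR²/[2(R²+z²)^(3/2)] on the axis, with z measured from that loop.
Loop 1 (z = 0.0965 m): B₁ = 1.61×10⁻⁶ T. Loop 2 (z = 0.0965 m): B₂ = 1.61×10⁻⁶ T.
The fields add: B = B₁ + B₂ = 3.22×10⁻⁶ T.

B ≈ 3.22 μT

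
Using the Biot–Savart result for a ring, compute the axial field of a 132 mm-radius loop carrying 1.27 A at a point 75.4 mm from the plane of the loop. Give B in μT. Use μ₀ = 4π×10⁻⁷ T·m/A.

B ≈ 3.96 μT

On the axis of a circular loop, B = μ₀IR² / [2(R²+z²)^(3/2)].
R² + z² = (0.132)² + (0.0754)² = 0.02311 m², and (R²+z²)^(3/2) = 3.51×10⁻³ m³.
B = (4π×10⁻⁷ × 1.27 × 0.01742) / (2 × 3.51×10⁻³) = 3.96×10⁻⁶ T.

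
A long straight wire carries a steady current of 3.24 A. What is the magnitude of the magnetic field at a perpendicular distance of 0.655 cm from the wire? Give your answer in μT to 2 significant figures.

For an infinitely long straight wire, B = μ₀I/(2πd).
B = (4π×10⁻⁷ × 3.24) / (2π × 0.00655) = 9.89×10⁻⁵ T.

B ≈ 99 μT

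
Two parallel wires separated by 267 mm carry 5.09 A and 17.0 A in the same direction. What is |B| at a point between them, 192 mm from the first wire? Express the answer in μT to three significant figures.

Each long wire gives B = μ₀I/(2πd). Distances are d₁ = 0.192 m and d₂ = 0.075 m.
B₁ = 5.30×10⁻⁶ T, B₂ = 4.53×10⁻⁵ T.
Between parallel currents the two contributions point in opposite directions, so they subtract. B = |B₁ − B₂| = |5.30×10⁻⁶ − 4.53×10⁻⁵| = 4.00×10⁻⁵ T.

B ≈ 40.0 μT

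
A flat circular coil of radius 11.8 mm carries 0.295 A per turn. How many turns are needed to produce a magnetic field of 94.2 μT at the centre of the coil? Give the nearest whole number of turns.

For an N-turn coil, B = Nμ₀I/(2R). A single turn gives B₁ = 1.57×10⁻⁵ T with R = 0.0118 m.
N = B/B₁ = 9.42×10⁻⁵ / 1.57×10⁻⁵ = 6.00.

N = 6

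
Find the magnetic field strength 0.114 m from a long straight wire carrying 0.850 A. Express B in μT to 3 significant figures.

For an infinitely long straight wire, B = μ₀I/(2πd).
B = (4π×10⁻⁷ × 0.850) / (2π × 0.114) = 1.49×10⁻⁶ T.

B ≈ 1.49 μT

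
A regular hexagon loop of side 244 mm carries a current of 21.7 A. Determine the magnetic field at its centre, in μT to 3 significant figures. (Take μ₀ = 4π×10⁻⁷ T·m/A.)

Each side is a finite straight segment at perpendicular distance d = a/(2 tan(π/6)) = 0.2113 m from the centre, with end-angles ±π/6.
One side contributes B₁ = (μ₀I/4πd)·2 sin(π/6) = 1.03×10⁻⁵ T.
All 6 sides add in the same direction: B = 6 × 1.03×10⁻⁵ = 6.16×10⁻⁵ T.

B ≈ 61.6 μT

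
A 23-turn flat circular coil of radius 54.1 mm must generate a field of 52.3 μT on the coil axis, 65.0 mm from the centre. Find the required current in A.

I ≈ 0.748 A

For an N-turn coil, B = Nμ₀IR²/[2(R²+z²)^(3/2)] with R = 0.0541 m, z = 0.065 m, so I = 2B(R²+z²)^(3/2)/(Nμ₀R²) = 2 × 5.23×10⁻⁵ × 6.05×10⁻⁴ / (23 × 4π×10⁻⁷ × 0.002927) = 0.748 A.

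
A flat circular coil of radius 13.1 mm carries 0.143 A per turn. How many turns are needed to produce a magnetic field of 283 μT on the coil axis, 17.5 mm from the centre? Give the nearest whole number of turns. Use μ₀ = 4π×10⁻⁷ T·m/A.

For an N-turn coil, B = Nμ₀IR²/[2(R²+z²)^(3/2)]. A single turn gives B₁ = 1.48×10⁻⁶ T with R = 0.0131 m, z = 0.0175 m.
N = B/B₁ = 2.83×10⁻⁴ / 1.48×10⁻⁶ = 191.73.

N = 192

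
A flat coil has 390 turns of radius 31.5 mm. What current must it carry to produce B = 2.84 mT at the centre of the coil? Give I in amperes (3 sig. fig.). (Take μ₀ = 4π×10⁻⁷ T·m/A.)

I ≈ 0.365 A

For an N-turn coil, B = Nμ₀I/(2R) with R = 0.0315 m, so I = 2RB/(Nμ₀) = 2 × 0.0315 × 2.84×10⁻³ / (390 × 4π×10⁻⁷) = 0.365 A.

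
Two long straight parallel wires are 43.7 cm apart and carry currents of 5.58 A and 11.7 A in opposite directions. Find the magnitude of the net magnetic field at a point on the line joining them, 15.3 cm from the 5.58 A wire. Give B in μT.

Each long wire gives B = μ₀I/(2πd). Distances are d₁ = 0.153 m and d₂ = 0.284 m.
B₁ = 7.29×10⁻⁶ T, B₂ = 8.24×10⁻⁶ T.
Between antiparallel currents both contributions point the same way, so they add. B = B₁ + B₂ = 7.29×10⁻⁶ + 8.24×10⁻⁶ = 1.55×10⁻⁵ T.

B ≈ 15.5 μT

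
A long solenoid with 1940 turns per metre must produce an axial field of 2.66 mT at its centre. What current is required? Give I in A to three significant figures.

I ≈ 1.09 A

Inside a long solenoid B = μ₀nI with n = 1940 m⁻¹, so I = B/(μ₀n).
I = 2.66×10⁻³ / (4π×10⁻⁷ × 1940) = 1.09 A.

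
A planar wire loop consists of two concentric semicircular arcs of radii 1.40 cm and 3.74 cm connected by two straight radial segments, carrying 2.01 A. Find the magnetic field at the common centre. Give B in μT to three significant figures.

The radial connectors point toward the centre, so dl × r̂ = 0 and they contribute nothing.
Each semicircle gives μ₀I/(4R): inner arc 4.51×10⁻⁵ T, outer arc 1.69×10⁻⁵ T.
The two arcs carry current in opposite angular senses, so their fields oppose: B = |4.51×10⁻⁵ − 1.69×10⁻⁵| = 2.82×10⁻⁵ T.

B ≈ 28.2 μT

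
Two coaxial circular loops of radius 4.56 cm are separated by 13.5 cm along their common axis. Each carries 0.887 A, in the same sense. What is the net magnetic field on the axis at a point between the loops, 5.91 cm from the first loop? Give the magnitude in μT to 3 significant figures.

Each loop contributes B = μ₀IR²/[2(R²+z²)^(3/2)] on the axis, with z measured from that loop.
Loop 1 (z = 0.0591 m): B₁ = 2.79×10⁻⁶ T. Loop 2 (z = 0.0759 m): B₂ = 1.67×10⁻⁶ T.
The fields add: B = B₁ + B₂ = 4.46×10⁻⁶ T.

B ≈ 4.46 μT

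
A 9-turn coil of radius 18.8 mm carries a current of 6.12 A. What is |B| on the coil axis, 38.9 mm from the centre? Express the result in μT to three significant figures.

For an N-turn flat coil, B = Nμ₀IR²/[2(R²+z²)^(3/2)] with R = 0.0188 m, z = 0.0389 m.
B = 9 × 1.69×10⁻⁵ T = 1.52×10⁻⁴ T.

B ≈ 152 μT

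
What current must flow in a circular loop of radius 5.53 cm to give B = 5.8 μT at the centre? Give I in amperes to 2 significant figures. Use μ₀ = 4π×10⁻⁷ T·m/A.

At the centre of a circular loop B = μ₀I/(2R), so I = 2RB/μ₀.
With R = 0.0553 m, I = 2 × 0.0553 × 5.80×10⁻⁶ / (4π×10⁻⁷) = 0.510 A.

I ≈ 0.51 A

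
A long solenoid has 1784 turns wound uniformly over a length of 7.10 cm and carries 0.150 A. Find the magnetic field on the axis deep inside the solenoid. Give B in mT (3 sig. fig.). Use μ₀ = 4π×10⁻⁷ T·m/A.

Inside a long solenoid, B = μ₀nI with n = 2.513×10⁴ turns/m.
B = 4π×10⁻⁷ × 2.513×10⁴ × 0.150 = 4.74×10⁻³ T.

B ≈ 4.74 mT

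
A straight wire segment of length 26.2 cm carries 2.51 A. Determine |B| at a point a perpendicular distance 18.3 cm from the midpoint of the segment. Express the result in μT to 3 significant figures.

B ≈ 1.60 μT

For a finite straight segment, B = (μ₀I/4πd)(sinθ₁ + sinθ₂), where θ₁, θ₂ are the angles from the perpendicular to each end.
The perpendicular from the point meets the wire at its midpoint, so each end is L/2 = 0.131 m away along the wire.
sinθ₁ = 0.131/√(0.131²+0.183²) = 0.5821; sinθ₂ = 0.131/√(0.131²+0.183²) = 0.5821.
B = (4π×10⁻⁷ × 2.51) / (4π × 0.183) × (0.5821 + 0.5821) = 1.60×10⁻⁶ T.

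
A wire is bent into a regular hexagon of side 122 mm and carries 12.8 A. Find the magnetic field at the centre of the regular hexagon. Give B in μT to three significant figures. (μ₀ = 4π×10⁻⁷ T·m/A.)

B ≈ 72.7 μT

Each side is a finite straight segment at perpendicular distance d = a/(2 tan(π/6)) = 0.1057 m from the centre, with end-angles ±π/6.
One side contributes B₁ = (μ₀I/4πd)·2 sin(π/6) = 1.21×10⁻⁵ T.
All 6 sides add in the same direction: B = 6 × 1.21×10⁻⁵ = 7.27×10⁻⁵ T.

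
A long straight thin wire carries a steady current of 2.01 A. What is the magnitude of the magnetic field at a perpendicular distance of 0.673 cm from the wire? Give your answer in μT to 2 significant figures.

B ≈ 60 μT

For an infinitely long straight wire, B = μ₀I/(2πd).
B = (4π×10⁻⁷ × 2.01) / (2π × 0.00673) = 5.97×10⁻⁵ T.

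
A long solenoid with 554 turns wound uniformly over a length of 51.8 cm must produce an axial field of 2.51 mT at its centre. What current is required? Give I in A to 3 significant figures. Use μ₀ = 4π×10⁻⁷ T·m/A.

I ≈ 1.87 A

Inside a long solenoid B = μ₀nI with n = 1069 m⁻¹, so I = B/(μ₀n).
I = 2.51×10⁻³ / (4π×10⁻⁷ × 1069) = 1.87 A.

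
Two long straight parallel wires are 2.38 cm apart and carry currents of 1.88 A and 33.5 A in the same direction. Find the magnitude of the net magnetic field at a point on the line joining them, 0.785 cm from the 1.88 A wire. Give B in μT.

B ≈ 372 μT

Each long wire gives B = μ₀I/(2πd). Distances are d₁ = 0.00785 m and d₂ = 0.01595 m.
B₁ = 4.79×10⁻⁵ T, B₂ = 4.20×10⁻⁴ T.
Between parallel currents the two contributions point in opposite directions, so they subtract. B = |B₁ − B₂| = |4.79×10⁻⁵ − 4.20×10⁻⁴| = 3.72×10⁻⁴ T.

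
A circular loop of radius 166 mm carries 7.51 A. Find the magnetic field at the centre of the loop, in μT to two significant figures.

At the centre of a circular loop the Biot–Savart law gives B = μ₀I/(2R).
B = (4π×10⁻⁷ × 7.51) / (2 × 0.166) = 2.84×10⁻⁵ T.

B ≈ 28 μT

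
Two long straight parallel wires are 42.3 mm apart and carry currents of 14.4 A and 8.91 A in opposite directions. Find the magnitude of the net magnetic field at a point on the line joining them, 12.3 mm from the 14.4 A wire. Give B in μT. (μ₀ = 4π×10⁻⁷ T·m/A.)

Each long wire gives B = μ₀I/(2πd). Distances are d₁ = 0.0123 m and d₂ = 0.03 m.
B₁ = 2.34×10⁻⁴ T, B₂ = 5.94×10⁻⁵ T.
Between antiparallel currents both contributions point the same way, so they add. B = B₁ + B₂ = 2.34×10⁻⁴ + 5.94×10⁻⁵ = 2.94×10⁻⁴ T.

B ≈ 294 μT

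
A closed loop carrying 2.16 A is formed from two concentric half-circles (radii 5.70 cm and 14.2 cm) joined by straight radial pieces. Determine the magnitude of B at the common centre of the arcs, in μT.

The radial connectors point toward the centre, so dl × r̂ = 0 and they contribute nothing.
Each semicircle gives μ₀I/(4R): inner arc 1.19×10⁻⁵ T, outer arc 4.78×10⁻⁶ T.
The two arcs carry current in opposite angular senses, so their fields oppose: B = |1.19×10⁻⁵ − 4.78×10⁻⁶| = 7.13×10⁻⁶ T.

B ≈ 7.13 μT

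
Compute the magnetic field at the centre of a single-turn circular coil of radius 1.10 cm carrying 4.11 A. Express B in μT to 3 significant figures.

At the centre of a circular loop the Biot–Savart law gives B = μ₀I/(2R).
B = (4π×10⁻⁷ × 4.11) / (2 × 0.011) = 2.35×10⁻⁴ T.

B ≈ 235 μT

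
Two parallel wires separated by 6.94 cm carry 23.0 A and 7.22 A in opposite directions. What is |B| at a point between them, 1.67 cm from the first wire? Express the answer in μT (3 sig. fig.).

B ≈ 303 μT

Each long wire gives B = μ₀I/(2πd). Distances are d₁ = 0.0167 m and d₂ = 0.0527 m.
B₁ = 2.75×10⁻⁴ T, B₂ = 2.74×10⁻⁵ T.
Between antiparallel currents both contributions point the same way, so they add. B = B₁ + B₂ = 2.75×10⁻⁴ + 2.74×10⁻⁵ = 3.03×10⁻⁴ T.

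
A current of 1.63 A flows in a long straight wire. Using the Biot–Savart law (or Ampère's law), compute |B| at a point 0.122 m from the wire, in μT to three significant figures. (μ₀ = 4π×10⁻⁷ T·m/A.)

B ≈ 2.67 μT

For an infinitely long straight wire, B = μ₀I/(2πd).
B = (4π×10⁻⁷ × 1.63) / (2π × 0.122) = 2.67×10⁻⁶ T.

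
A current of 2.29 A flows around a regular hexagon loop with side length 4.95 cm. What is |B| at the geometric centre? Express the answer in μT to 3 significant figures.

Each side is a finite straight segment at perpendicular distance d = a/(2 tan(π/6)) = 0.04287 m from the centre, with end-angles ±π/6.
One side contributes B₁ = (μ₀I/4πd)·2 sin(π/6) = 5.34×10⁻⁶ T.
All 6 sides add in the same direction: B = 6 × 5.34×10⁻⁶ = 3.21×10⁻⁵ T.

B ≈ 32.1 μT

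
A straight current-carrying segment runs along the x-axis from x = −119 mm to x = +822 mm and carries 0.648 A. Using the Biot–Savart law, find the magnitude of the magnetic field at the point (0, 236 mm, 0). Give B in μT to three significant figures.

B ≈ 0.388 μT

For a finite straight segment, B = (μ₀I/4πd)(sinθ₁ + sinθ₂), where θ₁, θ₂ are the angles from the perpendicular to each end.
The perpendicular distance is d = 0.236 m; the end-offsets along the wire are a = 0.119 m and b = 0.822 m.
sinθ₁ = 0.119/√(0.119²+0.236²) = 0.4502; sinθ₂ = 0.822/√(0.822²+0.236²) = 0.9612.
B = (4π×10⁻⁷ × 0.648) / (4π × 0.236) × (0.4502 + 0.9612) = 3.88×10⁻⁷ T.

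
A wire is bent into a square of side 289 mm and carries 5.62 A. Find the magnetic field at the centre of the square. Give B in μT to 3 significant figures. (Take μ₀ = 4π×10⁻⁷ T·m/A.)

B ≈ 22.0 μT

Each side is a finite straight segment at perpendicular distance d = a/(2 tan(π/4)) = 0.1445 m from the centre, with end-angles ±π/4.
One side contributes B₁ = (μ₀I/4πd)·2 sin(π/4) = 5.50×10⁻⁶ T.
All 4 sides add in the same direction: B = 4 × 5.50×10⁻⁶ = 2.20×10⁻⁵ T.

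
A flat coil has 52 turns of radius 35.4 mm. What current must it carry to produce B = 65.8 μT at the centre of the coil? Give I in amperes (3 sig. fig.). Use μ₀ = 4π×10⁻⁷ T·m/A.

I ≈ 0.0713 A

For an N-turn coil, B = Nμ₀I/(2R) with R = 0.0354 m, so I = 2RB/(Nμ₀) = 2 × 0.0354 × 6.58×10⁻⁵ / (52 × 4π×10⁻⁷) = 7.13×10⁻² A.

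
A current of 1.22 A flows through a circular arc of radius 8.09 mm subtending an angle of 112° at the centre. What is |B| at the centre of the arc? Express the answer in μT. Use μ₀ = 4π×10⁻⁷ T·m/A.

B ≈ 29.5 μT

The Biot–Savart field of a circular arc at its centre is B = μ₀Iφ/(4πR), with φ = 1.955 rad.
B = (4π×10⁻⁷ × 1.22 × 1.955) / (4π × 0.00809) = 2.95×10⁻⁵ T.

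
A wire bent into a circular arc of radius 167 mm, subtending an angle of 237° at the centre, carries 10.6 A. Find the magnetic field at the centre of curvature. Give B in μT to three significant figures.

B ≈ 26.3 μT

The Biot–Savart field of a circular arc at its centre is B = μ₀Iφ/(4πR), with φ = 4.136 rad.
B = (4π×10⁻⁷ × 10.6 × 4.136) / (4π × 0.167) = 2.63×10⁻⁵ T.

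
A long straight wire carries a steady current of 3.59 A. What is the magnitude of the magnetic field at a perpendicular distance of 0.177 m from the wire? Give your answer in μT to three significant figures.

B ≈ 4.06 μT

For an infinitely long straight wire, B = μ₀I/(2πd).
B = (4π×10⁻⁷ × 3.59) / (2π × 0.177) = 4.06×10⁻⁶ T.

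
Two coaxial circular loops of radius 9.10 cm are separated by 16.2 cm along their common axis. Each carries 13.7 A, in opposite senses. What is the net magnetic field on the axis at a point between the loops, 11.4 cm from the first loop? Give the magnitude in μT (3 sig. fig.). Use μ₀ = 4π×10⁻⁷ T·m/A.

B ≈ 42.5 μT

Each loop contributes B = μ₀IR²/[2(R²+z²)^(3/2)] on the axis, with z measured from that loop.
Loop 1 (z = 0.114 m): B₁ = 2.30×10⁻⁵ T. Loop 2 (z = 0.048 m): B₂ = 6.55×10⁻⁵ T.
The fields oppose: B = |B₁ − B₂| = 4.25×10⁻⁵ T.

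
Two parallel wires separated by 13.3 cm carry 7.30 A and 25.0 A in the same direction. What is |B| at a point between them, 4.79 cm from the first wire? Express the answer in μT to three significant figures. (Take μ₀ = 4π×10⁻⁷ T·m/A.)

Each long wire gives B = μ₀I/(2πd). Distances are d₁ = 0.0479 m and d₂ = 0.0851 m.
B₁ = 3.05×10⁻⁵ T, B₂ = 5.88×10⁻⁵ T.
Between parallel currents the two contributions point in opposite directions, so they subtract. B = |B₁ − B₂| = |3.05×10⁻⁵ − 5.88×10⁻⁵| = 2.83×10⁻⁵ T.

B ≈ 28.3 μT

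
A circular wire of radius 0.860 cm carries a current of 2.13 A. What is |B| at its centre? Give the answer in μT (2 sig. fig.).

B ≈ 160 μT

At the centre of a circular loop the Biot–Savart law gives B = μ₀I/(2R).
B = (4π×10⁻⁷ × 2.13) / (2 × 0.0086) = 1.56×10⁻⁴ T.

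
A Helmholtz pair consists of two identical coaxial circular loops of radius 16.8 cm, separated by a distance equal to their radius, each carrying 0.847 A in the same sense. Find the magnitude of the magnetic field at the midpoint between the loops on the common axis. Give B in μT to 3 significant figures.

B ≈ 4.53 μT

Each loop contributes B = μ₀IR²/[2(R²+z²)^(3/2)] on the axis, with z measured from that loop.
Loop 1 (z = 0.084 m): B₁ = 2.27×10⁻⁶ T. Loop 2 (z = 0.084 m): B₂ = 2.27×10⁻⁶ T.
The fields add: B = B₁ + B₂ = 4.53×10⁻⁶ T.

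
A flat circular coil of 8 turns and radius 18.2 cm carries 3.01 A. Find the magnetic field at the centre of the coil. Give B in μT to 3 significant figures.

For an N-turn flat coil, B = Nμ₀I/(2R) with R = 0.182 m.
B = 8 × 1.04×10⁻⁵ T = 8.31×10⁻⁵ T.

B ≈ 83.1 μT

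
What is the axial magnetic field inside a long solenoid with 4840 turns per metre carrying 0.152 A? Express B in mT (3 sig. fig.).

B ≈ 0.924 mT

Inside a long solenoid, B = μ₀nI with n = 4840 turns/m.
B = 4π×10⁻⁷ × 4840 × 0.152 = 9.24×10⁻⁴ T.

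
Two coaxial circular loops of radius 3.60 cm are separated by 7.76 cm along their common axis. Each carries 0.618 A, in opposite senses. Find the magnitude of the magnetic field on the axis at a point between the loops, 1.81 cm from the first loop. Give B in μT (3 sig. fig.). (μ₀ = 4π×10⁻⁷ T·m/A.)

B ≈ 6.20 μT

Each loop contributes B = μ₀IR²/[2(R²+z²)^(3/2)] on the axis, with z measured from that loop.
Loop 1 (z = 0.0181 m): B₁ = 7.69×10⁻⁶ T. Loop 2 (z = 0.0595 m): B₂ = 1.50×10⁻⁶ T.
The fields oppose: B = |B₁ − B₂| = 6.20×10⁻⁶ T.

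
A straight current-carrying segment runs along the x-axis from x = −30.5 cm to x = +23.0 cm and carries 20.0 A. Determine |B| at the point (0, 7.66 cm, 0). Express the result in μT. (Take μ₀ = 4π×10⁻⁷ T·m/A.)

B ≈ 50.1 μT

For a finite straight segment, B = (μ₀I/4πd)(sinθ₁ + sinθ₂), where θ₁, θ₂ are the angles from the perpendicular to each end.
The perpendicular distance is d = 0.0766 m; the end-offsets along the wire are a = 0.305 m and b = 0.23 m.
sinθ₁ = 0.305/√(0.305²+0.0766²) = 0.9699; sinθ₂ = 0.23/√(0.23²+0.0766²) = 0.9488.
B = (4π×10⁻⁷ × 20.0) / (4π × 0.0766) × (0.9699 + 0.9488) = 5.01×10⁻⁵ T.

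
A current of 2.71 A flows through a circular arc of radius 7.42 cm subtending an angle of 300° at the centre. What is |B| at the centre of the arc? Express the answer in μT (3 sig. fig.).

B ≈ 19.1 μT

The Biot–Savart field of a circular arc at its centre is B = μ₀Iφ/(4πR), with φ = 5.236 rad.
B = (4π×10⁻⁷ × 2.71 × 5.236) / (4π × 0.0742) = 1.91×10⁻⁵ T.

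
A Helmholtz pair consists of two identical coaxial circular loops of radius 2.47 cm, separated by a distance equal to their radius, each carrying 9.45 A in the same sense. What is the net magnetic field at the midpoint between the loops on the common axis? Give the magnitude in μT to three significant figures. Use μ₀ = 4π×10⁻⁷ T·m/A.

Each loop contributes B = μ₀IR²/[2(R²+z²)^(3/2)] on the axis, with z measured from that loop.
Loop 1 (z = 0.01235 m): B₁ = 1.72×10⁻⁴ T. Loop 2 (z = 0.01235 m): B₂ = 1.72×10⁻⁴ T.
The fields add: B = B₁ + B₂ = 3.44×10⁻⁴ T.

B ≈ 344 μT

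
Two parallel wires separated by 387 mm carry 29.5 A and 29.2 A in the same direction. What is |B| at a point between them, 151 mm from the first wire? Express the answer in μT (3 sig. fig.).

B ≈ 14.3 μT

Each long wire gives B = μ₀I/(2πd). Distances are d₁ = 0.151 m and d₂ = 0.236 m.
B₁ = 3.91×10⁻⁵ T, B₂ = 2.47×10⁻⁵ T.
Between parallel currents the two contributions point in opposite directions, so they subtract. B = |B₁ − B₂| = |3.91×10⁻⁵ − 2.47×10⁻⁵| = 1.43×10⁻⁵ T.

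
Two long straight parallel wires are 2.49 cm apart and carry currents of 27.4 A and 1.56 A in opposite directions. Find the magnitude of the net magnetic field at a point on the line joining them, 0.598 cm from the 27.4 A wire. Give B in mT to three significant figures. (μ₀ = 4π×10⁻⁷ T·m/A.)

B ≈ 0.933 mT

Each long wire gives B = μ₀I/(2πd). Distances are d₁ = 0.00598 m and d₂ = 0.01892 m.
B₁ = 9.16×10⁻⁴ T, B₂ = 1.65×10⁻⁵ T.
Between antiparallel currents both contributions point the same way, so they add. B = B₁ + B₂ = 9.16×10⁻⁴ + 1.65×10⁻⁵ = 9.33×10⁻⁴ T.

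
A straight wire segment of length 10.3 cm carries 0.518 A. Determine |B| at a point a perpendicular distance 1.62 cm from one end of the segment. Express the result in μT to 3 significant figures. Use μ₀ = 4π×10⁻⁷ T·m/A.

For a finite straight segment, B = (μ₀I/4πd)(sinθ₁ + sinθ₂), where θ₁, θ₂ are the angles from the perpendicular to each end.
The perpendicular foot is at one end, so the two end-offsets along the wire are 0 and L = 0.103 m.
sinθ₁ = 0/√(0²+0.0162²) = 0.0000; sinθ₂ = 0.103/√(0.103²+0.0162²) = 0.9879.
B = (4π×10⁻⁷ × 0.518) / (4π × 0.0162) × (0.0000 + 0.9879) = 3.16×10⁻⁶ T.

B ≈ 3.16 μT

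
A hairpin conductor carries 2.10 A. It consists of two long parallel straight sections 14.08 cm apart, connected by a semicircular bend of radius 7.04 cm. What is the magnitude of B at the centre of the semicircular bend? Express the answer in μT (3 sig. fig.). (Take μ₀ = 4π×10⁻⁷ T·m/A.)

The semicircular arc contributes B_arc = μ₀I·π/(4πR) = μ₀I/(4R) = 9.37×10⁻⁶ T.
Each semi-infinite lead is at perpendicular distance R = 0.0704 m from the centre, with the perpendicular foot at its near end, so it contributes μ₀I/(4πR); both point the same way, together 5.97×10⁻⁶ T.
Arc and leads all point the same direction: B = 9.37×10⁻⁶ + 5.97×10⁻⁶ = 1.53×10⁻⁵ T.

B ≈ 15.3 μT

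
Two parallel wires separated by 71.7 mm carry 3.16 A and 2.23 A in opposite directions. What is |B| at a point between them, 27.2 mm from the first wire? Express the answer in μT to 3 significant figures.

B ≈ 33.3 μT

Each long wire gives B = μ₀I/(2πd). Distances are d₁ = 0.0272 m and d₂ = 0.0445 m.
B₁ = 2.32×10⁻⁵ T, B₂ = 1.00×10⁻⁵ T.
Between antiparallel currents both contributions point the same way, so they add. B = B₁ + B₂ = 2.32×10⁻⁵ + 1.00×10⁻⁵ = 3.33×10⁻⁵ T.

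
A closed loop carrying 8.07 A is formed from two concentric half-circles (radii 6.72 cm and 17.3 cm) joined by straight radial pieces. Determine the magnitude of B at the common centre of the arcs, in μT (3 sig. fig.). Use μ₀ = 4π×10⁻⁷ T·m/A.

B ≈ 23.1 μT

The radial connectors point toward the centre, so dl × r̂ = 0 and they contribute nothing.
Each semicircle gives μ₀I/(4R): inner arc 3.77×10⁻⁵ T, outer arc 1.47×10⁻⁵ T.
The two arcs carry current in opposite angular senses, so their fields oppose: B = |3.77×10⁻⁵ − 1.47×10⁻⁵| = 2.31×10⁻⁵ T.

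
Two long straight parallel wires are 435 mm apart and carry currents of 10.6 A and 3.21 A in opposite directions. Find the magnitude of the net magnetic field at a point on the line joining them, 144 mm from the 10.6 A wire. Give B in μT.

B ≈ 16.9 μT

Each long wire gives B = μ₀I/(2πd). Distances are d₁ = 0.144 m and d₂ = 0.291 m.
B₁ = 1.47×10⁻⁵ T, B₂ = 2.21×10⁻⁶ T.
Between antiparallel currents both contributions point the same way, so they add. B = B₁ + B₂ = 1.47×10⁻⁵ + 2.21×10⁻⁶ = 1.69×10⁻⁵ T.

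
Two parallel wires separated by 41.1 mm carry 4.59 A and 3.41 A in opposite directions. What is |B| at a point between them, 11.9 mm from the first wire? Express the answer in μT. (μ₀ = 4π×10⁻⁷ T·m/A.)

Each long wire gives B = μ₀I/(2πd). Distances are d₁ = 0.0119 m and d₂ = 0.0292 m.
B₁ = 7.71×10⁻⁵ T, B₂ = 2.34×10⁻⁵ T.
Between antiparallel currents both contributions point the same way, so they add. B = B₁ + B₂ = 7.71×10⁻⁵ + 2.34×10⁻⁵ = 1.00×10⁻⁴ T.

B ≈ 100 μT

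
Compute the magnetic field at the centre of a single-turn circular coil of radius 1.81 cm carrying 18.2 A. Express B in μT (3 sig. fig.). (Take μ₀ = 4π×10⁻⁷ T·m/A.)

B ≈ 632 μT

At the centre of a circular loop the Biot–Savart law gives B = μ₀I/(2R).
B = (4π×10⁻⁷ × 18.2) / (2 × 0.0181) = 6.32×10⁻⁴ T.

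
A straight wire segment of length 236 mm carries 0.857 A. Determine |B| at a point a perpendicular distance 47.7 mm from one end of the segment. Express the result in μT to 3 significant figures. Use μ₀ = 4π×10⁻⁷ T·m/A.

For a finite straight segment, B = (μ₀I/4πd)(sinθ₁ + sinθ₂), where θ₁, θ₂ are the angles from the perpendicular to each end.
The perpendicular foot is at one end, so the two end-offsets along the wire are 0 and L = 0.236 m.
sinθ₁ = 0/√(0²+0.0477²) = 0.0000; sinθ₂ = 0.236/√(0.236²+0.0477²) = 0.9802.
B = (4π×10⁻⁷ × 0.857) / (4π × 0.0477) × (0.0000 + 0.9802) = 1.76×10⁻⁶ T.

B ≈ 1.76 μT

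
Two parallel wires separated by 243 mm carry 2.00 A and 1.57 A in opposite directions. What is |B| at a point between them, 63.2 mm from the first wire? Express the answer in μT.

B ≈ 8.08 μT

Each long wire gives B = μ₀I/(2πd). Distances are d₁ = 0.0632 m and d₂ = 0.1798 m.
B₁ = 6.33×10⁻⁶ T, B₂ = 1.75×10⁻⁶ T.
Between antiparallel currents both contributions point the same way, so they add. B = B₁ + B₂ = 6.33×10⁻⁶ + 1.75×10⁻⁶ = 8.08×10⁻⁶ T.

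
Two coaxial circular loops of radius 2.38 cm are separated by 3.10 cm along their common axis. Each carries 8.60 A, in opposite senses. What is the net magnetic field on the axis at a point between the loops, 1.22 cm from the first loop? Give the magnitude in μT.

B ≈ 50.3 μT

Each loop contributes B = μ₀IR²/[2(R²+z²)^(3/2)] on the axis, with z measured from that loop.
Loop 1 (z = 0.0122 m): B₁ = 1.60×10⁻⁴ T. Loop 2 (z = 0.0188 m): B₂ = 1.10×10⁻⁴ T.
The fields oppose: B = |B₁ − B₂| = 5.03×10⁻⁵ T.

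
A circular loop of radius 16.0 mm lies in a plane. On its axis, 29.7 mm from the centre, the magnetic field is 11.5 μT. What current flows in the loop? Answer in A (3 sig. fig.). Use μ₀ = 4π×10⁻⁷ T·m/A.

On the axis of a loop, B = μ₀IR²/[2(R²+z²)^(3/2)], so I = 2B(R²+z²)^(3/2)/(μ₀R²).
R² + z² = 0.000256 + 0.0008821 = 0.001138 m²; raised to 3/2 gives 3.84×10⁻⁵ m³.
I = 2 × 1.15×10⁻⁵ × 3.84×10⁻⁵ / (1.26×10⁻⁶ × 0.000256) = 2.75 A.

I ≈ 2.75 A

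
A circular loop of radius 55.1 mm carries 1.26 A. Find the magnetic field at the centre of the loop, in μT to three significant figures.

B ≈ 14.4 μT

At the centre of a circular loop the Biot–Savart law gives B = μ₀I/(2R).
B = (4π×10⁻⁷ × 1.26) / (2 × 0.0551) = 1.44×10⁻⁵ T.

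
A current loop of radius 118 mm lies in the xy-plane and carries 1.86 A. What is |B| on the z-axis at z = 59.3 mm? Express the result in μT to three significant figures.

On the axis of a circular loop, B = μ₀IR² / [2(R²+z²)^(3/2)].
R² + z² = (0.118)² + (0.0593)² = 0.01744 m², and (R²+z²)^(3/2) = 2.30×10⁻³ m³.
B = (4π×10⁻⁷ × 1.86 × 0.01392) / (2 × 2.30×10⁻³) = 7.07×10⁻⁶ T.

B ≈ 7.07 μT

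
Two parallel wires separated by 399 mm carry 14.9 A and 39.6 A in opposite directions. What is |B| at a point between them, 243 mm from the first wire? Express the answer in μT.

Each long wire gives B = μ₀I/(2πd). Distances are d₁ = 0.243 m and d₂ = 0.156 m.
B₁ = 1.23×10⁻⁵ T, B₂ = 5.08×10⁻⁵ T.
Between antiparallel currents both contributions point the same way, so they add. B = B₁ + B₂ = 1.23×10⁻⁵ + 5.08×10⁻⁵ = 6.30×10⁻⁵ T.

B ≈ 63.0 μT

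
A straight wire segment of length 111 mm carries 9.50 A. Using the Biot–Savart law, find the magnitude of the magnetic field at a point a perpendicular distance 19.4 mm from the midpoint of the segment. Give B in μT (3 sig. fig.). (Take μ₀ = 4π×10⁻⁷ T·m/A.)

B ≈ 92.5 μT

For a finite straight segment, B = (μ₀I/4πd)(sinθ₁ + sinθ₂), where θ₁, θ₂ are the angles from the perpendicular to each end.
The perpendicular from the point meets the wire at its midpoint, so each end is L/2 = 0.0555 m away along the wire.
sinθ₁ = 0.0555/√(0.0555²+0.0194²) = 0.9440; sinθ₂ = 0.0555/√(0.0555²+0.0194²) = 0.9440.
B = (4π×10⁻⁷ × 9.50) / (4π × 0.0194) × (0.9440 + 0.9440) = 9.25×10⁻⁵ T.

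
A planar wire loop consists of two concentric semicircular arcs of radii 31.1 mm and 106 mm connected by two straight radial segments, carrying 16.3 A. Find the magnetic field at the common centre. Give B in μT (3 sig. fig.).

The radial connectors point toward the centre, so dl × r̂ = 0 and they contribute nothing.
Each semicircle gives μ₀I/(4R): inner arc 1.65×10⁻⁴ T, outer arc 4.83×10⁻⁵ T.
The two arcs carry current in opposite angular senses, so their fields oppose: B = |1.65×10⁻⁴ − 4.83×10⁻⁵| = 1.16×10⁻⁴ T.

B ≈ 116 μT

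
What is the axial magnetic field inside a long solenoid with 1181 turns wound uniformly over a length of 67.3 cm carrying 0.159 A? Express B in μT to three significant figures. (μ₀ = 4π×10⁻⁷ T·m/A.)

Inside a long solenoid, B = μ₀nI with n = 1755 turns/m.
B = 4π×10⁻⁷ × 1755 × 0.159 = 3.51×10⁻⁴ T.

B ≈ 351 μT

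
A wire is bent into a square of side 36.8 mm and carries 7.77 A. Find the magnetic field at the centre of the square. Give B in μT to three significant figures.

B ≈ 239 μT

Each side is a finite straight segment at perpendicular distance d = a/(2 tan(π/4)) = 0.0184 m from the centre, with end-angles ±π/4.
One side contributes B₁ = (μ₀I/4πd)·2 sin(π/4) = 5.97×10⁻⁵ T.
All 4 sides add in the same direction: B = 4 × 5.97×10⁻⁵ = 2.39×10⁻⁴ T.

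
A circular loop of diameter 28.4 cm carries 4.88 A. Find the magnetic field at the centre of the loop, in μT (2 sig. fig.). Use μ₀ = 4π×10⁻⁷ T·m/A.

B ≈ 22 μT

At the centre of a circular loop the Biot–Savart law gives B = μ₀I/(2R) (so R = 0.142 m).
B = (4π×10⁻⁷ × 4.88) / (2 × 0.142) = 2.16×10⁻⁵ T.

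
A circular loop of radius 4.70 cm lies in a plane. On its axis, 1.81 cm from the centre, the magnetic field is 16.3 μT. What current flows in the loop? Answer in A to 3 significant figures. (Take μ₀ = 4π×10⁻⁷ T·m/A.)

I ≈ 1.50 A

On the axis of a loop, B = μ₀IR²/[2(R²+z²)^(3/2)], so I = 2B(R²+z²)^(3/2)/(μ₀R²).
R² + z² = 0.002209 + 0.0003276 = 0.002537 m²; raised to 3/2 gives 1.28×10⁻⁴ m³.
I = 2 × 1.63×10⁻⁵ × 1.28×10⁻⁴ / (1.26×10⁻⁶ × 0.002209) = 1.50 A.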